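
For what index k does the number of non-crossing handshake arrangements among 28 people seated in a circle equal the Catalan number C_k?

14

Non-crossing handshake pairings of 2n people are counted by C_n; 28 people gives n = 14.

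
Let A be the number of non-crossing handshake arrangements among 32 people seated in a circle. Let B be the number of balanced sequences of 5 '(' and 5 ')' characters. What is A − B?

With 32 = 2·16 people, non-crossing handshake pairings are non-crossing perfect matchings on a circle, counted by C_16. So A = C_16 = 35357670.
Balanced strings of n pairs of brackets are counted by C_n; here n = 5. So B = C_5 = 42.
A − B = 35357670 − 42 = 35357628.

35357628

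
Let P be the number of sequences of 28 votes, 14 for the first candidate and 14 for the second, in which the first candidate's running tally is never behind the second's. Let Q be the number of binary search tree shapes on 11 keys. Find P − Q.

2615654

Ballot sequences with n votes each where one side never trails are Dyck words, counted by C_n; here n = 14. So P = C_14 = 2674440.
Rooted binary trees with 11 nodes (each child slot possibly empty) number C_11. So Q = C_11 = 58786.
P − Q = 2674440 − 58786 = 2615654.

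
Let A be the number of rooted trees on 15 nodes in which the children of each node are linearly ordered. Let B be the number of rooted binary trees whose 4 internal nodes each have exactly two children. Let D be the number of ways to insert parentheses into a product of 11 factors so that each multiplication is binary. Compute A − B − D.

A rooted plane tree on 15 nodes has 14 edges, and such trees are counted by C_14. So A = C_14 = 2674440.
Full binary trees with n internal nodes are counted by C_n; here n = 4. So B = C_4 = 14.
Ways to associate a product of 11 factors correspond to binary trees on 11 leaves, so the count is C_10. So D = C_10 = 16796.
A − B − D = 2674440 − 14 − 16796 = 2657630.

2657630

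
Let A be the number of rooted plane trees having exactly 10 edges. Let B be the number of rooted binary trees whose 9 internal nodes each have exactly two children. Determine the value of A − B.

Rooted ordered trees with n edges are counted by C_n; here n = 10. So A = C_10 = 16796.
The number of full binary trees on 9 internal nodes is the Catalan number C_9. So B = C_9 = 4862.
A − B = 16796 − 4862 = 11934.

11934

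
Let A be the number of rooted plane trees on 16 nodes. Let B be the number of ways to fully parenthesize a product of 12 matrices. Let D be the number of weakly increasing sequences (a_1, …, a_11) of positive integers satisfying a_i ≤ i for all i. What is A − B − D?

Rooted ordered (plane) trees on m nodes have m−1 edges and are counted by C_{m−1}; m = 16 gives C_15. So A = C_15 = 9694845.
Bracketing 12 factors into binary products is counted by C_{12−1} = C_11. So B = C_11 = 58786.
Weakly increasing sequences with a_i ≤ i biject with Dyck paths of semilength 11, so there are C_11. So D = C_11 = 58786.
A − B − D = 9694845 − 58786 − 58786 = 9577273.

9577273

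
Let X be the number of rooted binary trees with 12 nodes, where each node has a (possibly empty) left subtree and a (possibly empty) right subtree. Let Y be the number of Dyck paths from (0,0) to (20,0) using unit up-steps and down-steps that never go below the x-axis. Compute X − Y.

Binary trees (left/right distinguished) on n nodes are counted by C_n; here n = 12. So X = C_12 = 208012.
Dyck paths of semilength n (length 2n) are counted by C_n; here n = 10. So Y = C_10 = 16796.
X − Y = 208012 − 16796 = 191216.

191216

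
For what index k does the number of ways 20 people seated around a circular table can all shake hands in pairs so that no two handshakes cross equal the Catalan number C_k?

With 20 = 2·10 people, non-crossing handshake pairings are non-crossing perfect matchings on a circle, counted by C_10.

10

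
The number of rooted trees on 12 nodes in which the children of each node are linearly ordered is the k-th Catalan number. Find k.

11

A rooted plane tree on 12 nodes has 11 edges, and such trees are counted by C_11.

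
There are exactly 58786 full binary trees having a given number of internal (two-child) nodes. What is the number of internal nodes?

Full binary trees with n internal nodes are counted by C_n; 58786 = C_11.

11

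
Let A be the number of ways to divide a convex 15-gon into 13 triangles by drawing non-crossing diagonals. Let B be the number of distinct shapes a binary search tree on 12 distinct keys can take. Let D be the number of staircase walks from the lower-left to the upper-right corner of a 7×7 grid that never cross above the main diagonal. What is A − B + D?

535317

Triangulations of a convex m-gon are counted by C_{m−2}; with m = 15 this is C_13. So A = C_13 = 742900.
There are C_n binary search tree shapes on n keys; with n = 12 that is C_12. So B = C_12 = 208012.
Sub-diagonal monotone paths from (0,0) to (7,7) biject with Dyck paths of semilength 7, giving C_7. So D = C_7 = 429.
A − B + D = 742900 − 208012 + 429 = 535317.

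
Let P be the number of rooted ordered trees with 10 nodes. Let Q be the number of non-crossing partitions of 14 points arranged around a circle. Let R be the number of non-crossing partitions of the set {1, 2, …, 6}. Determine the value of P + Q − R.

A rooted plane tree on 10 nodes has 9 edges, and such trees are counted by C_9. So P = C_9 = 4862.
Non-crossing partitions of an n-element set are counted by C_n; here n = 14. So Q = C_14 = 2674440.
Non-crossing partitions of an n-element set are counted by C_n; here n = 6. So R = C_6 = 132.
P + Q − R = 4862 + 2674440 − 132 = 2679170.

2679170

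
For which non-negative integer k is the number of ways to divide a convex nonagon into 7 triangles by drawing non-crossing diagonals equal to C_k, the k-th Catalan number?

7

A convex 9-gon is triangulated into 7 triangles, and the number of such triangulations is the Catalan number C_{9−2} = C_7.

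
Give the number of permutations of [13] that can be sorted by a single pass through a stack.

742900

By Knuth's characterisation, the stack-sortable permutations of length 13 are the 231-avoiders, numbering C_13.
C_13 = C(26,13)/14 = 10400600/14 = 742900.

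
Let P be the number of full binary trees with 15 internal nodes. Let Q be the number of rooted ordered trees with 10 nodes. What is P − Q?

9689983

The number of full binary trees on 15 internal nodes is the Catalan number C_15. So P = C_15 = 9694845.
A rooted plane tree on 10 nodes has 9 edges, and such trees are counted by C_9. So Q = C_9 = 4862.
P − Q = 9694845 − 4862 = 9689983.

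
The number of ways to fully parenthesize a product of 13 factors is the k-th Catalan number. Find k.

Ways to associate a product of 13 factors correspond to binary trees on 13 leaves, so the count is C_12.

12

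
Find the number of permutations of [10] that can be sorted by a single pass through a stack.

16796

By Knuth's characterisation, the stack-sortable permutations of length 10 are the 231-avoiders, numbering C_10.
C_10 = C_9 · 2(2·9+1)/(9+2) = 4862 · 38/11 = 16796.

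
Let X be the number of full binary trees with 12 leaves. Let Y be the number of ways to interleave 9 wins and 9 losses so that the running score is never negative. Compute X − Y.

53924

A full binary tree with L leaves has L−1 internal nodes and is counted by C_{L−1}; L = 12 gives C_11. So X = C_11 = 58786.
Ballot sequences with n votes each where one side never trails are Dyck words, counted by C_n; here n = 9. So Y = C_9 = 4862.
X − Y = 58786 − 4862 = 53924.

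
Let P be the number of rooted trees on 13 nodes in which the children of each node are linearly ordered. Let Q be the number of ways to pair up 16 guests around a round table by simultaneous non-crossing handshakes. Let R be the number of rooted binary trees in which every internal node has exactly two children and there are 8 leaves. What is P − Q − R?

Rooted ordered (plane) trees on m nodes have m−1 edges and are counted by C_{m−1}; m = 13 gives C_12. So P = C_12 = 208012.
Non-crossing handshake pairings of 2n people are counted by C_n; 16 people gives n = 8. So Q = C_8 = 1430.
A full binary tree with L leaves has L−1 internal nodes and is counted by C_{L−1}; L = 8 gives C_7. So R = C_7 = 429.
P − Q − R = 208012 − 1430 − 429 = 206153.

206153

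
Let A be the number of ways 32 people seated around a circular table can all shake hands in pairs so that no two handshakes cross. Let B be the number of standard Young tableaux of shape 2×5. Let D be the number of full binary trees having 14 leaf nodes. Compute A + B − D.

With 32 = 2·16 people, non-crossing handshake pairings are non-crossing perfect matchings on a circle, counted by C_16. So A = C_16 = 35357670.
Standard Young tableaux of shape 2×n are counted by C_n; here n = 5. So B = C_5 = 42.
Full binary trees with 14 leaves have 14−1 = 13 internal nodes, so there are C_13 of them. So D = C_13 = 742900.
A + B − D = 35357670 + 42 − 742900 = 34614812.

34614812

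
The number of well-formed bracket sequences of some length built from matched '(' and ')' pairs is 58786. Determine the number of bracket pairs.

Balanced strings of n bracket-pairs are counted by C_n. Since C_11 = 58786, the index is 11.

11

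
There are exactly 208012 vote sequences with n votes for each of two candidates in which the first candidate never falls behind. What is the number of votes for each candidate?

Such ballot sequences with n votes each are counted by C_n. Since C_12 = 208012, the index is 12.

12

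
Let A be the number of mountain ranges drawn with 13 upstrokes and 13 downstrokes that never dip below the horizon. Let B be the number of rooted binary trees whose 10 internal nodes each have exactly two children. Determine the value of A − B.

726104

Paths of 13 up- and 13 down-steps that never dip below the axis are Dyck paths; their count is C_13. So A = C_13 = 742900.
The number of full binary trees on 10 internal nodes is the Catalan number C_10. So B = C_10 = 16796.
A − B = 742900 − 16796 = 726104.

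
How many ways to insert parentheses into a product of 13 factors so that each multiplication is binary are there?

208012

Parenthesizations of m factors correspond to full binary trees with m leaves, counted by C_{m−1}; m = 13 gives C_12.
C_12 = 208012.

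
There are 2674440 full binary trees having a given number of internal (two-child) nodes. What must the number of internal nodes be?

Full binary trees with n internal nodes are counted by C_n, and C_14 = 2674440.

14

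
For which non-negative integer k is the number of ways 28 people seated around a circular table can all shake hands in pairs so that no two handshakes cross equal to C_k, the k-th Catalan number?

With 28 = 2·14 people, non-crossing handshake pairings are non-crossing perfect matchings on a circle, counted by C_14.

14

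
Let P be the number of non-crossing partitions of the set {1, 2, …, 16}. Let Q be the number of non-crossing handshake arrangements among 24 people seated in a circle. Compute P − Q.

35149658

Non-crossing partitions of an n-element set are counted by C_n; here n = 16. So P = C_16 = 35357670.
Non-crossing handshake pairings of 2n people are counted by C_n; 24 people gives n = 12. So Q = C_12 = 208012.
P − Q = 35357670 − 208012 = 35149658.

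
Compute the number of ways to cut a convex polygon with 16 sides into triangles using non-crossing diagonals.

2674440

A convex 16-gon is triangulated into 14 triangles, and the number of such triangulations is the Catalan number C_{16−2} = C_14.
C_14 = C_13 · 2(2·13+1)/(13+2) = 742900 · 54/15 = 2674440.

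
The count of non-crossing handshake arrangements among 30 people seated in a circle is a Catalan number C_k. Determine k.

15

With 30 = 2·15 people, non-crossing handshake pairings are non-crossing perfect matchings on a circle, counted by C_15.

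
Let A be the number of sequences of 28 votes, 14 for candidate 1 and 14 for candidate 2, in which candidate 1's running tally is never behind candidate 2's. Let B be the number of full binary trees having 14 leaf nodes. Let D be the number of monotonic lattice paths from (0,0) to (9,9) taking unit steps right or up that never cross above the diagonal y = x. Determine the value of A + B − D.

Reading a vote for the leader as '(' and for the other as ')' turns such a sequence into a balanced string of 14 pairs, so the count is C_14. So A = C_14 = 2674440.
A full binary tree with L leaves has L−1 internal nodes and is counted by C_{L−1}; L = 14 gives C_13. So B = C_13 = 742900.
Sub-diagonal monotone paths from (0,0) to (9,9) biject with Dyck paths of semilength 9, giving C_9. So D = C_9 = 4862.
A + B − D = 2674440 + 742900 − 4862 = 3412478.

3412478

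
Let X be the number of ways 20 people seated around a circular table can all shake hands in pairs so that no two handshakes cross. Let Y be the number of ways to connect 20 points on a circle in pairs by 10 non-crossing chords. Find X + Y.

33592

Non-crossing handshake pairings of 2n people are counted by C_n; 20 people gives n = 10. So X = C_10 = 16796.
Non-crossing perfect matchings of 2n points on a circle are counted by C_n; with 20 points, n = 10. So Y = C_10 = 16796.
X + Y = 16796 + 16796 = 33592.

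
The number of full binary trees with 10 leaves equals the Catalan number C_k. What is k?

A full binary tree with L leaves has L−1 internal nodes and is counted by C_{L−1}; L = 10 gives C_9.

9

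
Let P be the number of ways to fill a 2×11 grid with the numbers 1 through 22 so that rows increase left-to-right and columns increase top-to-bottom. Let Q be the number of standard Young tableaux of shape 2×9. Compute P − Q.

53924

Standard Young tableaux of shape 2×n are counted by C_n; here n = 11. So P = C_11 = 58786.
By the hook-length formula (or a Dyck-path bijection), SYT of shape 2×9 number C_9. So Q = C_9 = 4862.
P − Q = 58786 − 4862 = 53924.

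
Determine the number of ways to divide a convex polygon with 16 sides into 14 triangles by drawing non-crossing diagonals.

2674440

Triangulations of a convex m-gon are counted by C_{m−2}; with m = 16 this is C_14.
C_14 = C(28,14)/15 = 40116600/15 = 2674440.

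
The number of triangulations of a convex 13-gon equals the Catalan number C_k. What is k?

The number of triangulations of a 13-gon is the Catalan number C_11 (index = sides − 2).

11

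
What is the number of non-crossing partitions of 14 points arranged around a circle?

2674440

The non-crossing partitions of [14] form a lattice of size C_14.
C_14 = 2674440.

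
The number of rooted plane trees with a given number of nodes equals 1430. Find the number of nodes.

Rooted ordered trees on m nodes are counted by C_{m−1}, and C_8 = 1430.
So the index is 8, and the number of nodes is 8 + 1 = 9.

9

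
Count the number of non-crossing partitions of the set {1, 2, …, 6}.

The non-crossing partitions of [6] form a lattice of size C_6.
C_6 = C_5 · 2(2·5+1)/(5+2) = 42 · 22/7 = 132.

132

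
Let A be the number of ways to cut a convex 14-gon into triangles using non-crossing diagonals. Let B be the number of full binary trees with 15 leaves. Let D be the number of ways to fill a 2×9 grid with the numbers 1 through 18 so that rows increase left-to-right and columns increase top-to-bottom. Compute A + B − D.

A convex 14-gon is triangulated into 12 triangles, and the number of such triangulations is the Catalan number C_{14−2} = C_12. So A = C_12 = 208012.
Full binary trees with 15 leaves have 15−1 = 14 internal nodes, so there are C_14 of them. So B = C_14 = 2674440.
By the hook-length formula (or a Dyck-path bijection), SYT of shape 2×9 number C_9. So D = C_9 = 4862.
A + B − D = 208012 + 2674440 − 4862 = 2877590.

2877590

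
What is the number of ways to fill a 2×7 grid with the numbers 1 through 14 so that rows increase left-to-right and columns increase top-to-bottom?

429

By the hook-length formula (or a Dyck-path bijection), SYT of shape 2×7 number C_7.
C_7 = C_6 · 2(2·6+1)/(6+2) = 132 · 26/8 = 429.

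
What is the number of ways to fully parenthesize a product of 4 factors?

Bracketing 4 factors into binary products is counted by C_{4−1} = C_3.
C_3 = C(6,3)/4 = 20/4 = 5.

5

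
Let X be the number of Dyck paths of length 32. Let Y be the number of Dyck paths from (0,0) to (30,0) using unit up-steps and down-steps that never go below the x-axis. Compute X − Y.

Paths of 16 up- and 16 down-steps that never dip below the axis are Dyck paths; their count is C_16. So X = C_16 = 35357670.
Dyck paths of semilength n (length 2n) are counted by C_n; here n = 15. So Y = C_15 = 9694845.
X − Y = 35357670 − 9694845 = 25662825.

25662825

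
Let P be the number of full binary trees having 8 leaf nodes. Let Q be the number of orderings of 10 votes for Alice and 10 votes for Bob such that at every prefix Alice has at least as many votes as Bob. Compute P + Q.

Full binary trees with 8 leaves have 8−1 = 7 internal nodes, so there are C_7 of them. So P = C_7 = 429.
Reading a vote for the leader as '(' and for the other as ')' turns such a sequence into a balanced string of 10 pairs, so the count is C_10. So Q = C_10 = 16796.
P + Q = 429 + 16796 = 17225.

17225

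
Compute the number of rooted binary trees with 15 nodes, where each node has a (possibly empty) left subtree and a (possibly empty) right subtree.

Rooted binary trees with 15 nodes (each child slot possibly empty) number C_15.
C_15 = C(30,15)/16 = 155117520/16 = 9694845.

9694845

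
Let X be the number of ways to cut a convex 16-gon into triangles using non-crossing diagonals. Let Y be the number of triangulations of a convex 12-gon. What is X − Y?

The number of triangulations of a 16-gon is the Catalan number C_14 (index = sides − 2). So X = C_14 = 2674440.
Triangulations of a convex m-gon are counted by C_{m−2}; with m = 12 this is C_10. So Y = C_10 = 16796.
X − Y = 2674440 − 16796 = 2657644.

2657644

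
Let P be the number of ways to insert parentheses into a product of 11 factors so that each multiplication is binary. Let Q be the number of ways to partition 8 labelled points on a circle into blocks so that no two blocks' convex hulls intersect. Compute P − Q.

Ways to associate a product of 11 factors correspond to binary trees on 11 leaves, so the count is C_10. So P = C_10 = 16796.
The non-crossing partitions of [8] form a lattice of size C_8. So Q = C_8 = 1430.
P − Q = 16796 − 1430 = 15366.

15366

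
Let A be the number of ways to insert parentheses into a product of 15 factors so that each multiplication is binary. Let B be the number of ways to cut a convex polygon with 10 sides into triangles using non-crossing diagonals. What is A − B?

2673010

Bracketing 15 factors into binary products is counted by C_{15−1} = C_14. So A = C_14 = 2674440.
The number of triangulations of a 10-gon is the Catalan number C_8 (index = sides − 2). So B = C_8 = 1430.
A − B = 2674440 − 1430 = 2673010.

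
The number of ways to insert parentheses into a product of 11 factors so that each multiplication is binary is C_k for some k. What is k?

10

Bracketing 11 factors into binary products is counted by C_{11−1} = C_10.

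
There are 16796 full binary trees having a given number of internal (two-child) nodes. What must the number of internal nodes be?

10

Full binary trees with n internal nodes are counted by C_n. The Catalan number equal to 16796 is C_10.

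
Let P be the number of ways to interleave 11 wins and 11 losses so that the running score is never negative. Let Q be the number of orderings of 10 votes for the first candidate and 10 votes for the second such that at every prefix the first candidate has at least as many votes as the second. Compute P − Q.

Reading a vote for the leader as '(' and for the other as ')' turns such a sequence into a balanced string of 11 pairs, so the count is C_11. So P = C_11 = 58786.
Ballot sequences with n votes each where one side never trails are Dyck words, counted by C_n; here n = 10. So Q = C_10 = 16796.
P − Q = 58786 − 16796 = 41990.

41990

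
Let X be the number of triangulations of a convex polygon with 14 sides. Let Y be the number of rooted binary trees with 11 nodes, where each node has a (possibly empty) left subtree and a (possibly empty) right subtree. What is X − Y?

Triangulations of a convex m-gon are counted by C_{m−2}; with m = 14 this is C_12. So X = C_12 = 208012.
There are C_n binary search tree shapes on n keys; with n = 11 that is C_11. So Y = C_11 = 58786.
X − Y = 208012 − 58786 = 149226.

149226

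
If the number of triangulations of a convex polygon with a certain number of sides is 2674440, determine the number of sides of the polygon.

Triangulations of a convex m-gon are counted by C_{m−2}, and C_14 = 2674440.
So m − 2 = 14, giving m = 16 sides.

16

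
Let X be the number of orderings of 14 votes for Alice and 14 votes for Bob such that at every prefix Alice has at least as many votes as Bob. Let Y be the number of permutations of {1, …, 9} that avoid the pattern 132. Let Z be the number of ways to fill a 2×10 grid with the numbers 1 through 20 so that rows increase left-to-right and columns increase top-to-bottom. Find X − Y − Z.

2652782

Reading a vote for the leader as '(' and for the other as ')' turns such a sequence into a balanced string of 14 pairs, so the count is C_14. So X = C_14 = 2674440.
For any fixed pattern of length 3, the pattern-avoiding permutations of [9] number C_9. So Y = C_9 = 4862.
Standard Young tableaux of shape 2×n are counted by C_n; here n = 10. So Z = C_10 = 16796.
X − Y − Z = 2674440 − 4862 − 16796 = 2652782.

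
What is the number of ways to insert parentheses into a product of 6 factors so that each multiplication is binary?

42

Ways to associate a product of 6 factors correspond to binary trees on 6 leaves, so the count is C_5.
C_5 = C(10,5)/6 = 252/6 = 42.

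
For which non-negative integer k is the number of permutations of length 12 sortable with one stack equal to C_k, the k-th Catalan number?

Stack-sortable permutations are exactly the 231-avoiding ones, counted by C_n; here n = 12.

12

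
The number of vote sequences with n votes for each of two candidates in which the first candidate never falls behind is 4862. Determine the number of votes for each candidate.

Such ballot sequences with n votes each are counted by C_n; 4862 = C_9.

9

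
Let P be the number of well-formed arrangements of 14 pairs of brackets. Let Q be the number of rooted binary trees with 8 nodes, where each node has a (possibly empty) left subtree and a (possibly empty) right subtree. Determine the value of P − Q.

2673010

Balanced strings of n pairs of brackets are counted by C_n; here n = 14. So P = C_14 = 2674440.
Rooted binary trees with 8 nodes (each child slot possibly empty) number C_8. So Q = C_8 = 1430.
P − Q = 2674440 − 1430 = 2673010.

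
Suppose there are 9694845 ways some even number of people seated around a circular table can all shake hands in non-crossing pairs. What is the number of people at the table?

30

Non-crossing handshake pairings of 2n people are counted by C_n; 9694845 = C_15.
So n = 15, and there are 2n = 30 people.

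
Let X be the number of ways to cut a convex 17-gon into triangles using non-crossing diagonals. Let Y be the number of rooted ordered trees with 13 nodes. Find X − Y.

The number of triangulations of a 17-gon is the Catalan number C_15 (index = sides − 2). So X = C_15 = 9694845.
Rooted ordered (plane) trees on m nodes have m−1 edges and are counted by C_{m−1}; m = 13 gives C_12. So Y = C_12 = 208012.
X − Y = 9694845 − 208012 = 9486833.

9486833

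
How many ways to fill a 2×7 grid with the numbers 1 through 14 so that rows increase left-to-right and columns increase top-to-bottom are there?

By the hook-length formula (or a Dyck-path bijection), SYT of shape 2×7 number C_7.
C_7 = 429.

429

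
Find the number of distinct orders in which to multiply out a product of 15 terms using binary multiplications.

Bracketing 15 factors into binary products is counted by C_{15−1} = C_14.
C_14 = C(28,14)/15 = 40116600/15 = 2674440.

2674440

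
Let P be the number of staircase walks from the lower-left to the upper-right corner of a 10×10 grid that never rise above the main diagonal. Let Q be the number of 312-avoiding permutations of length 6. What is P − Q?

Monotone paths in an n×n grid that stay weakly below the diagonal are counted by C_n; here n = 10. So P = C_10 = 16796.
For any fixed pattern of length 3, the pattern-avoiding permutations of [6] number C_6. So Q = C_6 = 132.
P − Q = 16796 − 132 = 16664.

16664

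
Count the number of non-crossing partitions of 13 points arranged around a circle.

Non-crossing partitions of an n-element set are counted by C_n; here n = 13.
C_13 = C_12 · 2(2·12+1)/(12+2) = 208012 · 50/14 = 742900.

742900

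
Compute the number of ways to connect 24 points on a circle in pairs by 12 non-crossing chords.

Non-crossing perfect matchings of 2n points on a circle are counted by C_n; with 24 points, n = 12.
C_12 = 208012.

208012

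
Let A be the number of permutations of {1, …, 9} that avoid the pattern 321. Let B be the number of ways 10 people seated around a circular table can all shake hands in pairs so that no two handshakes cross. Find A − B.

4820

For any fixed pattern of length 3, the pattern-avoiding permutations of [9] number C_9. So A = C_9 = 4862.
Non-crossing handshake pairings of 2n people are counted by C_n; 10 people gives n = 5. So B = C_5 = 42.
A − B = 4862 − 42 = 4820.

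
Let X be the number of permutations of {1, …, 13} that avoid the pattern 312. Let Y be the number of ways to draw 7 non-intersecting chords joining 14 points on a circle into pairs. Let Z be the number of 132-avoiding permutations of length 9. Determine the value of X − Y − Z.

737609

Permutations of [n] avoiding any single length-3 pattern are counted by C_n; here n = 13. So X = C_13 = 742900.
Non-crossing perfect matchings of 2n points on a circle are counted by C_n; with 14 points, n = 7. So Y = C_7 = 429.
For any fixed pattern of length 3, the pattern-avoiding permutations of [9] number C_9. So Z = C_9 = 4862.
X − Y − Z = 742900 − 429 − 4862 = 737609.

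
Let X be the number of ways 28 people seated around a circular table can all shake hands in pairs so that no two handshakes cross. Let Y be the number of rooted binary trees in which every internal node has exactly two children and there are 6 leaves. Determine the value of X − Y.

With 28 = 2·14 people, non-crossing handshake pairings are non-crossing perfect matchings on a circle, counted by C_14. So X = C_14 = 2674440.
A full binary tree with L leaves has L−1 internal nodes and is counted by C_{L−1}; L = 6 gives C_5. So Y = C_5 = 42.
X − Y = 2674440 − 42 = 2674398.

2674398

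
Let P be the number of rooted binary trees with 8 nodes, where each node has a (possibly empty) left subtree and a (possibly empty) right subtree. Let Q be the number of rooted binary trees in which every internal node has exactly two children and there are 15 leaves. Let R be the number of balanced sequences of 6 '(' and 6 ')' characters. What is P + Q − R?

2675738

There are C_n binary search tree shapes on n keys; with n = 8 that is C_8. So P = C_8 = 1430.
A full binary tree with L leaves has L−1 internal nodes and is counted by C_{L−1}; L = 15 gives C_14. So Q = C_14 = 2674440.
With 6 pairs the number of balanced bracket strings is the Catalan number C_6. So R = C_6 = 132.
P + Q − R = 1430 + 2674440 − 132 = 2675738.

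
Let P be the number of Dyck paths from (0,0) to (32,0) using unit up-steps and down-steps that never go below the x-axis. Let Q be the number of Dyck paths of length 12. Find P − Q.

35357538

A Dyck path with 16 up-steps and 16 down-steps has semilength 16, so there are C_16 of them. So P = C_16 = 35357670.
Dyck paths of semilength n (length 2n) are counted by C_n; here n = 6. So Q = C_6 = 132.
P − Q = 35357670 − 132 = 35357538.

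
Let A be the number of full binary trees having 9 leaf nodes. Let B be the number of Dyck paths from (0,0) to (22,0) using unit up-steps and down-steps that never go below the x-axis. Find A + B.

60216

Full binary trees with 9 leaves have 9−1 = 8 internal nodes, so there are C_8 of them. So A = C_8 = 1430.
A Dyck path with 11 up-steps and 11 down-steps has semilength 11, so there are C_11 of them. So B = C_11 = 58786.
A + B = 1430 + 58786 = 60216.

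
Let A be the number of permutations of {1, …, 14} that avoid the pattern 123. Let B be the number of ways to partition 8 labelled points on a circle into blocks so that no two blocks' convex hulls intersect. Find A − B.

Permutations of [n] avoiding any single length-3 pattern are counted by C_n; here n = 14. So A = C_14 = 2674440.
The non-crossing partitions of [8] form a lattice of size C_8. So B = C_8 = 1430.
A − B = 2674440 − 1430 = 2673010.

2673010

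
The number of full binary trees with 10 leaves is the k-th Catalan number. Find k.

Full binary trees with 10 leaves have 10−1 = 9 internal nodes, so there are C_9 of them.

9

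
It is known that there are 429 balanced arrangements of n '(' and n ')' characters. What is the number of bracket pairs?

7

Balanced strings of n bracket-pairs are counted by C_n; 429 = C_7.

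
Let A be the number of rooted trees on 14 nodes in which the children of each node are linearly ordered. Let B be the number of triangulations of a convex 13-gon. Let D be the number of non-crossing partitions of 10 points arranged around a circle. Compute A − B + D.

Rooted ordered (plane) trees on m nodes have m−1 edges and are counted by C_{m−1}; m = 14 gives C_13. So A = C_13 = 742900.
Triangulations of a convex m-gon are counted by C_{m−2}; with m = 13 this is C_11. So B = C_11 = 58786.
Non-crossing partitions of an n-element set are counted by C_n; here n = 10. So D = C_10 = 16796.
A − B + D = 742900 − 58786 + 16796 = 700910.

700910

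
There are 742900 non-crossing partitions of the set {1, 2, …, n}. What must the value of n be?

13

Non-crossing partitions of [n] are counted by C_n. The Catalan number equal to 742900 is C_13.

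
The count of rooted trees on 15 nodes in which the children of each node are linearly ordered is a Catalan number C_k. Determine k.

14

Rooted ordered (plane) trees on m nodes have m−1 edges and are counted by C_{m−1}; m = 15 gives C_14.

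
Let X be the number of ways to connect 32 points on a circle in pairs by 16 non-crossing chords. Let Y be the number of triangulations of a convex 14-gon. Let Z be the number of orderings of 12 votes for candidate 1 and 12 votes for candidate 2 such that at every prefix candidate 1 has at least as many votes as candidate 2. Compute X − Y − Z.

Non-crossing perfect matchings of 2n points on a circle are counted by C_n; with 32 points, n = 16. So X = C_16 = 35357670.
Triangulations of a convex m-gon are counted by C_{m−2}; with m = 14 this is C_12. So Y = C_12 = 208012.
Reading a vote for the leader as '(' and for the other as ')' turns such a sequence into a balanced string of 12 pairs, so the count is C_12. So Z = C_12 = 208012.
X − Y − Z = 35357670 − 208012 − 208012 = 34941646.

34941646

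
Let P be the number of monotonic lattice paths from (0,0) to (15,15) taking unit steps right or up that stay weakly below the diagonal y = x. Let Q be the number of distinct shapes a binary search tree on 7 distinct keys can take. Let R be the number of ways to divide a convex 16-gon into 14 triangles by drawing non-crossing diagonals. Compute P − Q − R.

Monotone paths in an n×n grid that stay weakly below the diagonal are counted by C_n; here n = 15. So P = C_15 = 9694845.
There are C_n binary search tree shapes on n keys; with n = 7 that is C_7. So Q = C_7 = 429.
A convex 16-gon is triangulated into 14 triangles, and the number of such triangulations is the Catalan number C_{16−2} = C_14. So R = C_14 = 2674440.
P − Q − R = 9694845 − 429 − 2674440 = 7019976.

7019976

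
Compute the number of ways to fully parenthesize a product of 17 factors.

35357670

Parenthesizations of m factors correspond to full binary trees with m leaves, counted by C_{m−1}; m = 17 gives C_16.
C_16 = C(32,16)/17 = 601080390/17 = 35357670.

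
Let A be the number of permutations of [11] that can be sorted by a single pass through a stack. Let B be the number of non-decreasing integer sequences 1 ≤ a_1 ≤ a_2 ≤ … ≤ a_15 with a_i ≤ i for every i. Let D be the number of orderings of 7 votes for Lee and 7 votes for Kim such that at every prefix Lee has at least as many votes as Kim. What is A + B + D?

9754060

Stack-sortable permutations are exactly the 231-avoiding ones, counted by C_n; here n = 11. So A = C_11 = 58786.
Such sub-staircase sequences of length n are counted by C_n; here n = 15. So B = C_15 = 9694845.
Reading a vote for the leader as '(' and for the other as ')' turns such a sequence into a balanced string of 7 pairs, so the count is C_7. So D = C_7 = 429.
A + B + D = 58786 + 9694845 + 429 = 9754060.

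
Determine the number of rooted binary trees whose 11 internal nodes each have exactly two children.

The number of full binary trees on 11 internal nodes is the Catalan number C_11.
C_11 = 58786.

58786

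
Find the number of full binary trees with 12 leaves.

A full binary tree with L leaves has L−1 internal nodes and is counted by C_{L−1}; L = 12 gives C_11.
C_11 = C(22,11)/12 = 705432/12 = 58786.

58786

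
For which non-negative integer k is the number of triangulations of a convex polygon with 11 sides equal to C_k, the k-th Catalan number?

9

Triangulations of a convex m-gon are counted by C_{m−2}; with m = 11 this is C_9.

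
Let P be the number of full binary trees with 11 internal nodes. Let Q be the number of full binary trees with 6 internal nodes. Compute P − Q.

58654

The number of full binary trees on 11 internal nodes is the Catalan number C_11. So P = C_11 = 58786.
The number of full binary trees on 6 internal nodes is the Catalan number C_6. So Q = C_6 = 132.
P − Q = 58786 − 132 = 58654.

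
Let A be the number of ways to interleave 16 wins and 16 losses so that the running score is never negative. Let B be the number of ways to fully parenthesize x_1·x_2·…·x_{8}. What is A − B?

35357241

Reading a vote for the leader as '(' and for the other as ')' turns such a sequence into a balanced string of 16 pairs, so the count is C_16. So A = C_16 = 35357670.
Parenthesizations of m factors correspond to full binary trees with m leaves, counted by C_{m−1}; m = 8 gives C_7. So B = C_7 = 429.
A − B = 35357670 − 429 = 35357241.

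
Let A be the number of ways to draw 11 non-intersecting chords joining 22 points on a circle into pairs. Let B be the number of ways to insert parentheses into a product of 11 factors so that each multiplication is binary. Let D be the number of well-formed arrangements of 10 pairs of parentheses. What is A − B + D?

58786

Non-crossing perfect matchings of 2n points on a circle are counted by C_n; with 22 points, n = 11. So A = C_11 = 58786.
Ways to associate a product of 11 factors correspond to binary trees on 11 leaves, so the count is C_10. So B = C_10 = 16796.
With 10 pairs the number of balanced bracket strings is the Catalan number C_10. So D = C_10 = 16796.
A − B + D = 58786 − 16796 + 16796 = 58786.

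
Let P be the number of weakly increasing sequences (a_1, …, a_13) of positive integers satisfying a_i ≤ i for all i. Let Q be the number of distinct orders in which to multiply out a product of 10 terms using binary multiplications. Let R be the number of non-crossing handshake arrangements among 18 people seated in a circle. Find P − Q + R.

742900

Weakly increasing sequences with a_i ≤ i biject with Dyck paths of semilength 13, so there are C_13. So P = C_13 = 742900.
Parenthesizations of m factors correspond to full binary trees with m leaves, counted by C_{m−1}; m = 10 gives C_9. So Q = C_9 = 4862.
Non-crossing handshake pairings of 2n people are counted by C_n; 18 people gives n = 9. So R = C_9 = 4862.
P − Q + R = 742900 − 4862 + 4862 = 742900.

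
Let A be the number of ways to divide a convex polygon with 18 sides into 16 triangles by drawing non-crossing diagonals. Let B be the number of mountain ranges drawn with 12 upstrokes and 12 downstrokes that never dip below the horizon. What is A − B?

A convex 18-gon is triangulated into 16 triangles, and the number of such triangulations is the Catalan number C_{18−2} = C_16. So A = C_16 = 35357670.
Paths of 12 up- and 12 down-steps that never dip below the axis are Dyck paths; their count is C_12. So B = C_12 = 208012.
A − B = 35357670 − 208012 = 35149658.

35149658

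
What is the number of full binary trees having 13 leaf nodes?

208012

A full binary tree with L leaves has L−1 internal nodes and is counted by C_{L−1}; L = 13 gives C_12.
C_12 = C(24,12)/13 = 2704156/13 = 208012.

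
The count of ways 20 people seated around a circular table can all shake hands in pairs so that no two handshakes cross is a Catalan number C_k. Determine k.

10

Non-crossing handshake pairings of 2n people are counted by C_n; 20 people gives n = 10.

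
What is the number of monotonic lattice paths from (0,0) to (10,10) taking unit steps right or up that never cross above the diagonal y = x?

Monotone paths in an n×n grid that stay weakly below the diagonal are counted by C_n; here n = 10.
C_10 = 16796.

16796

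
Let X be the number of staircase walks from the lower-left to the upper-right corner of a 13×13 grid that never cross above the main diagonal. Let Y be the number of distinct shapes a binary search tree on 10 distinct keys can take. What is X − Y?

726104

Sub-diagonal monotone paths from (0,0) to (13,13) biject with Dyck paths of semilength 13, giving C_13. So X = C_13 = 742900.
Binary trees (left/right distinguished) on n nodes are counted by C_n; here n = 10. So Y = C_10 = 16796.
X − Y = 742900 − 16796 = 726104.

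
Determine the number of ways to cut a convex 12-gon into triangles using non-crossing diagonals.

16796

A convex 12-gon is triangulated into 10 triangles, and the number of such triangulations is the Catalan number C_{12−2} = C_10.
C_10 = 16796.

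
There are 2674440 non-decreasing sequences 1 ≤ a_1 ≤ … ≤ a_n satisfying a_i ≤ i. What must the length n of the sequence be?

14

Such sub-staircase sequences of length n are counted by C_n, and C_14 = 2674440.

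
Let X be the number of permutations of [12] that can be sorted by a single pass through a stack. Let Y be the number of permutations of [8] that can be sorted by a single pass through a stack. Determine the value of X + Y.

209442

By Knuth's characterisation, the stack-sortable permutations of length 12 are the 231-avoiders, numbering C_12. So X = C_12 = 208012.
Stack-sortable permutations are exactly the 231-avoiding ones, counted by C_n; here n = 8. So Y = C_8 = 1430.
X + Y = 208012 + 1430 = 209442.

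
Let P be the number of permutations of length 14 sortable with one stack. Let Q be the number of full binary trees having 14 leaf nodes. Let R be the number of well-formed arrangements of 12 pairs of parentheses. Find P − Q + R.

By Knuth's characterisation, the stack-sortable permutations of length 14 are the 231-avoiders, numbering C_14. So P = C_14 = 2674440.
A full binary tree with L leaves has L−1 internal nodes and is counted by C_{L−1}; L = 14 gives C_13. So Q = C_13 = 742900.
A balanced arrangement of 12 bracket pairs is a Dyck word of semilength 12, so the count is C_12. So R = C_12 = 208012.
P − Q + R = 2674440 − 742900 + 208012 = 2139552.

2139552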